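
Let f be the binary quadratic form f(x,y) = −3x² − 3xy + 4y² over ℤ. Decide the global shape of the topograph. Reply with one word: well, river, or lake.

D = b²−4ac = (-3)² − 4·(-3)·4 = 57
D > 0 non-square ⇒ indefinite ⇒ periodic river

river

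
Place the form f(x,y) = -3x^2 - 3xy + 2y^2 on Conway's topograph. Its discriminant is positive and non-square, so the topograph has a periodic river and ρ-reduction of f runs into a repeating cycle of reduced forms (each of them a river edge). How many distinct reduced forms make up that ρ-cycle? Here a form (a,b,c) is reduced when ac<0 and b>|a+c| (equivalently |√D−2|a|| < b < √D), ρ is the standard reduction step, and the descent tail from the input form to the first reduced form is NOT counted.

D = 33, ⌊√D⌋ = 5
descent: ρ → (2,3,-3)  [lands on river]
river: ρ → (-3,3,2)
river: ρ → (2,5,-1)
river: ρ → (-1,5,2)
ρ-cycle length = 4 (tail of 1 descent step not counted)

4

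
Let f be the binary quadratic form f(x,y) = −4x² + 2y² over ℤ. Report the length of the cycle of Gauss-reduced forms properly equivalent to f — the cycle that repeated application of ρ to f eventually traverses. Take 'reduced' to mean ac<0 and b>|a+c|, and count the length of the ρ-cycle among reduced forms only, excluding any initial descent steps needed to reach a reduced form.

D = 32, ⌊√D⌋ = 5
descent: ρ → (2,4,-2)  [lands on river]
river: ρ → (-2,4,2)
ρ-cycle length = 2 (tail of 1 descent step not counted)

2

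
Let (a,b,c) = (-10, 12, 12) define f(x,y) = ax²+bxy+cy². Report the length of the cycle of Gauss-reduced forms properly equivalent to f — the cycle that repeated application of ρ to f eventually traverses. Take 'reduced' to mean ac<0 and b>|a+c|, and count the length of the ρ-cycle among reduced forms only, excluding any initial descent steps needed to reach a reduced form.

D = 624, ⌊√D⌋ = 24
river: ρ → (12,12,-10)
river: ρ → (-10,8,14)
river: ρ → (14,20,-4)
river: ρ → (-4,20,14)
river: ρ → (14,8,-10)
river: ρ → (-10,12,12)
ρ-cycle length = 6 (tail of 0 descent steps not counted)

6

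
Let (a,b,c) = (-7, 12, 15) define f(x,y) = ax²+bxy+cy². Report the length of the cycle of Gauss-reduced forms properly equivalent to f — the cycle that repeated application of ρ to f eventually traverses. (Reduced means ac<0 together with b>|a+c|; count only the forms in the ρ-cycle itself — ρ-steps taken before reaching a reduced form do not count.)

D = 564, ⌊√D⌋ = 23
river: ρ → (15,18,-4)
river: ρ → (-4,22,5)
river: ρ → (5,18,-12)
river: ρ → (-12,6,11)
river: ρ → (11,16,-7)
river: ρ → (-7,12,15)
ρ-cycle length = 6 (tail of 0 descent steps not counted)

6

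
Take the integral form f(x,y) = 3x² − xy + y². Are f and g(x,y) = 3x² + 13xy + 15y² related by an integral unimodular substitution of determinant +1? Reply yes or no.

D₁ = -11, D₂ = -11
f: flip: (3,-1,1)→(1,1,3)
f: reduced (well bottom): (1,1,3) with a≤c, −a<b≤a
g: translate: b→1 (≡13 mod 6), so (3,13,15)→(3,1,1)
g: flip: (3,1,1)→(1,-1,3)
g: translate: b→1 (≡-1 mod 2), so (1,-1,3)→(1,1,3)
g: reduced (well bottom): (1,1,3) with a≤c, −a<b≤a
reduced forms (1, 1, 3) vs (1, 1, 3) ⇒ equivalent

yes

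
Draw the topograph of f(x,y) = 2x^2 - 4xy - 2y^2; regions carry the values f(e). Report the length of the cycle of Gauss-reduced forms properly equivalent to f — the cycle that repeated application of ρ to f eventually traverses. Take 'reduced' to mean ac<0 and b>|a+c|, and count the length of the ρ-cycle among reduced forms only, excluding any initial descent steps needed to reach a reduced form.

D = 32, ⌊√D⌋ = 5
descent: ρ → (-2,4,2)  [lands on river]
river: ρ → (2,4,-2)
ρ-cycle length = 2 (tail of 1 descent step not counted)

2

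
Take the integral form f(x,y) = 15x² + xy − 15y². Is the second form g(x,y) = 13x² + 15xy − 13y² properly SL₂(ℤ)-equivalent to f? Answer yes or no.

D₁ = 901, D₂ = 901
river cycle of f (length 6): (-15, 29, 1), (1, 29, -15), (-15, 1, 15), (15, 29, -1), (-1, 29, 15), (15, 1, -15)
river cycle of g (length 14): (-13, 11, 15), (15, 19, -9), (-9, 17, 17), (17, 17, -9), (-9, 19, 15), (15, 11, -13), (-13, 15, 13), (13, 11, -15), (-15, 19, 9), (9, 17, -17), … (4 more)
cycles differ ⇒ inequivalent

no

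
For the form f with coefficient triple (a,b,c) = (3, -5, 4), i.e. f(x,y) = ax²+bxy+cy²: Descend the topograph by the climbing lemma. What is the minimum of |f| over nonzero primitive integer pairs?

translate: b→1 (≡-5 mod 6), so (3,-5,4)→(3,1,2)
flip: (3,1,2)→(2,-1,3)
reduced (well bottom): (2,-1,3) with a≤c, −a<b≤a
well minimum = a = 2

2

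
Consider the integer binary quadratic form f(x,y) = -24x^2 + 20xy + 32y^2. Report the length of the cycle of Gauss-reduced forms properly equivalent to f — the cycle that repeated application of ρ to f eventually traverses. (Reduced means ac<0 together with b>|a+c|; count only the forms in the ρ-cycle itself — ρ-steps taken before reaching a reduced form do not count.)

D = 3472, ⌊√D⌋ = 58
river: ρ → (32,44,-12)
river: ρ → (-12,52,16)
river: ρ → (16,44,-24)
river: ρ → (-24,52,8)
river: ρ → (8,44,-48)
river: ρ → (-48,52,4)
river: ρ → (4,52,-48)
river: ρ → (-48,44,8)
river: ρ → (8,52,-24)
river: ρ → (-24,44,16)
river: ρ → (16,52,-12)
river: ρ → (-12,44,32)
river: ρ → (32,20,-24)
river: ρ → (-24,28,28)
river: ρ → (28,28,-24)
river: ρ → (-24,20,32)
ρ-cycle length = 16 (tail of 0 descent steps not counted)

16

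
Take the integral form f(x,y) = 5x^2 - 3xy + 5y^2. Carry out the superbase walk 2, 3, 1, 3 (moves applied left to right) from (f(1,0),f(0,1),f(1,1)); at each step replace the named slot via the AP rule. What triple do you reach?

start (5,5,7) = (f(1,0),f(0,1),f(1,1))
replace slot 2: 2·(5+7) − 5 = 19 → (5,19,7)
replace slot 3: 2·(5+19) − 7 = 41 → (5,19,41)
replace slot 1: 2·(19+41) − 5 = 115 → (115,19,41)
replace slot 3: 2·(115+19) − 41 = 227 → (115,19,227)

115,19,227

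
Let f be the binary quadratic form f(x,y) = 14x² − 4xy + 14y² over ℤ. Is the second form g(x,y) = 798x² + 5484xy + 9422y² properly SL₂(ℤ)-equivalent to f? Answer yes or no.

D₁ = -768, D₂ = -768
f: flip: (14,-4,14)→(14,4,14)
f: reduced (well bottom): (14,4,14) with a≤c, −a<b≤a
g: translate: b→696 (≡5484 mod 1596), so (798,5484,9422)→(798,696,152)
g: flip: (798,696,152)→(152,-696,798)
g: translate: b→-88 (≡-696 mod 304), so (152,-696,798)→(152,-88,14)
g: flip: (152,-88,14)→(14,88,152)
g: translate: b→4 (≡88 mod 28), so (14,88,152)→(14,4,14)
g: reduced (well bottom): (14,4,14) with a≤c, −a<b≤a
reduced forms (14, 4, 14) vs (14, 4, 14) ⇒ equivalent

yes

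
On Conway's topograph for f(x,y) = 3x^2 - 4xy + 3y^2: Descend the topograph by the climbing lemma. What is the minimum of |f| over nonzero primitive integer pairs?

translate: b→2 (≡-4 mod 6), so (3,-4,3)→(3,2,2)
flip: (3,2,2)→(2,-2,3)
translate: b→2 (≡-2 mod 4), so (2,-2,3)→(2,2,3)
reduced (well bottom): (2,2,3) with a≤c, −a<b≤a
well minimum = a = 2

2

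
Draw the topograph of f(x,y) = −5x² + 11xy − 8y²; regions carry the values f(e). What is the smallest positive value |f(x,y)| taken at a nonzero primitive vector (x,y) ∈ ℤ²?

translate: b→-1 (≡-11 mod 10), so (5,-11,8)→(5,-1,2)
flip: (5,-1,2)→(2,1,5)
reduced (well bottom): (2,1,5) with a≤c, −a<b≤a
well minimum |f| = |-2| = 2 (negative-definite)

2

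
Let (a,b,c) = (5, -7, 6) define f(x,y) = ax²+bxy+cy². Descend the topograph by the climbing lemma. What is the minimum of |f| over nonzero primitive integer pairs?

translate: b→3 (≡-7 mod 10), so (5,-7,6)→(5,3,4)
flip: (5,3,4)→(4,-3,5)
reduced (well bottom): (4,-3,5) with a≤c, −a<b≤a
well minimum = a = 4

4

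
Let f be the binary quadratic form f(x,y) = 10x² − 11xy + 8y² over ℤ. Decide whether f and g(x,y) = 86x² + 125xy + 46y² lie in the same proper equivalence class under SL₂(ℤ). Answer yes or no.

D₁ = -199, D₂ = -199
f: translate: b→9 (≡-11 mod 20), so (10,-11,8)→(10,9,7)
f: flip: (10,9,7)→(7,-9,10)
f: translate: b→5 (≡-9 mod 14), so (7,-9,10)→(7,5,8)
f: reduced (well bottom): (7,5,8) with a≤c, −a<b≤a
g: translate: b→-47 (≡125 mod 172), so (86,125,46)→(86,-47,7)
g: flip: (86,-47,7)→(7,47,86)
g: translate: b→5 (≡47 mod 14), so (7,47,86)→(7,5,8)
g: reduced (well bottom): (7,5,8) with a≤c, −a<b≤a
reduced forms (7, 5, 8) vs (7, 5, 8) ⇒ equivalent

yes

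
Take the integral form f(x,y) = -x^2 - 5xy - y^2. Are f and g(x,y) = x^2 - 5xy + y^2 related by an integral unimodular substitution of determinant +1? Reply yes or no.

D₁ = 21, D₂ = 21
river cycle of f (length 2): (-1, 3, 3), (3, 3, -1)
river cycle of g (length 2): (1, 3, -3), (-3, 3, 1)
cycles differ ⇒ inequivalent

no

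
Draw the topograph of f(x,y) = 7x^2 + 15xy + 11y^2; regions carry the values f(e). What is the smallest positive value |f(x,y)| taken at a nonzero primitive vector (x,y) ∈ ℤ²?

translate: b→1 (≡15 mod 14), so (7,15,11)→(7,1,3)
flip: (7,1,3)→(3,-1,7)
reduced (well bottom): (3,-1,7) with a≤c, −a<b≤a
well minimum = a = 3

3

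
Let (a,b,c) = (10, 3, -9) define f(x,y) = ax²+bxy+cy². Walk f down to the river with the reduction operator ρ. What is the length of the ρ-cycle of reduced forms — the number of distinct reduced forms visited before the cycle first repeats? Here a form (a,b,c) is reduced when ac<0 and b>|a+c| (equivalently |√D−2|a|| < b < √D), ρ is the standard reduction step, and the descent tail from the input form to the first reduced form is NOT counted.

D = 369, ⌊√D⌋ = 19
river: ρ → (-9,15,4)
river: ρ → (4,17,-5)
river: ρ → (-5,13,10)
river: ρ → (10,7,-8)
river: ρ → (-8,9,9)
river: ρ → (9,9,-8)
river: ρ → (-8,7,10)
river: ρ → (10,13,-5)
river: ρ → (-5,17,4)
river: ρ → (4,15,-9)
river: ρ → (-9,3,10)
river: ρ → (10,17,-2)
river: ρ → (-2,19,1)
river: ρ → (1,19,-2)
river: ρ → (-2,17,10)
river: ρ → (10,3,-9)
ρ-cycle length = 16 (tail of 0 descent steps not counted)

16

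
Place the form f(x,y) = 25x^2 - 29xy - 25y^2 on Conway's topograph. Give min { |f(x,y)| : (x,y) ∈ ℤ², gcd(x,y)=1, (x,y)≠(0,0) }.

descent: ρ → (-25,29,25)  [lands on river]
river: ρ → (25,21,-29)
river: ρ → (-29,37,17)
river: ρ → (17,31,-35)
river: ρ → (-35,39,13)
river: ρ → (13,39,-35)
river: ρ → (-35,31,17)
river: ρ → (17,37,-29)
river: ρ → (-29,21,25)
river: ρ → (25,29,-25)
river: ρ → (-25,21,29)
river: ρ → (29,37,-17)
river: ρ → (-17,31,35)
river: ρ → (35,39,-13)
river: ρ → (-13,39,35)
river: ρ → (35,31,-17)
river: ρ → (-17,37,29)
river: ρ → (29,21,-25)
closes: descent 1, river 18
min |a| on river = 13

13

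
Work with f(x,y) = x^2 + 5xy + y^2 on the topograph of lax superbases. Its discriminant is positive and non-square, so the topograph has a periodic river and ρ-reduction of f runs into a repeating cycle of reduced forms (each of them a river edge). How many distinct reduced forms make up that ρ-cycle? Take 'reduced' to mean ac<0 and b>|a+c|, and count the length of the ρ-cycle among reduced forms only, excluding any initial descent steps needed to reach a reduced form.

D = 21, ⌊√D⌋ = 4
descent: ρ → (1,3,-3)  [lands on river]
river: ρ → (-3,3,1)
ρ-cycle length = 2 (tail of 1 descent step not counted)

2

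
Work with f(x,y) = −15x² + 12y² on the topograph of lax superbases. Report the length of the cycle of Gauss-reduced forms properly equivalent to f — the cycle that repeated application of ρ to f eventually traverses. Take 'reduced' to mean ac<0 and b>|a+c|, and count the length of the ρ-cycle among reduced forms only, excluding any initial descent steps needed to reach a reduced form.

D = 720, ⌊√D⌋ = 26
descent: ρ → (12,24,-3)  [lands on river]
river: ρ → (-3,24,12)
ρ-cycle length = 2 (tail of 1 descent step not counted)

2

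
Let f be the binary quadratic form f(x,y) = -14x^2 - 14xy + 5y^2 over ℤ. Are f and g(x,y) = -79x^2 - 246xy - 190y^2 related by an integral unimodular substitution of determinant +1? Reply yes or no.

D₁ = 476, D₂ = 476
river cycle of f (length 8): (5, 14, -14), (-14, 14, 5), (5, 16, -11), (-11, 6, 10), (10, 14, -7), (-7, 14, 10), (10, 6, -11), (-11, 16, 5)
river cycle of g (length 8): (5, 14, -14), (-14, 14, 5), (5, 16, -11), (-11, 6, 10), (10, 14, -7), (-7, 14, 10), (10, 6, -11), (-11, 16, 5)
cycles coincide ⇒ equivalent

yes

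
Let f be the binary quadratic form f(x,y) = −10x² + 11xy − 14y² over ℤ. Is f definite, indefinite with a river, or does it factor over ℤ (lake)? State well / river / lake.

D = b²−4ac = 11² − 4·(-10)·(-14) = -439
D < 0 ⇒ definite ⇒ every region one sign ⇒ single well

well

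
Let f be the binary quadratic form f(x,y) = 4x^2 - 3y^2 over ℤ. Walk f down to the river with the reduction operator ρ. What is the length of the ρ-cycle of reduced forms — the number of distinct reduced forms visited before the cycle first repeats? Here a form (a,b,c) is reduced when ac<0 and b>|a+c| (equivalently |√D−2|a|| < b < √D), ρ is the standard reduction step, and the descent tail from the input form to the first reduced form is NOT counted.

D = 48, ⌊√D⌋ = 6
descent: ρ → (-3,6,1)  [lands on river]
river: ρ → (1,6,-3)
ρ-cycle length = 2 (tail of 1 descent step not counted)

2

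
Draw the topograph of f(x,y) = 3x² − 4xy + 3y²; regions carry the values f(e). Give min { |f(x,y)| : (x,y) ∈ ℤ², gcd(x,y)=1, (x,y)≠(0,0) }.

translate: b→2 (≡-4 mod 6), so (3,-4,3)→(3,2,2)
flip: (3,2,2)→(2,-2,3)
translate: b→2 (≡-2 mod 4), so (2,-2,3)→(2,2,3)
reduced (well bottom): (2,2,3) with a≤c, −a<b≤a
well minimum = a = 2

2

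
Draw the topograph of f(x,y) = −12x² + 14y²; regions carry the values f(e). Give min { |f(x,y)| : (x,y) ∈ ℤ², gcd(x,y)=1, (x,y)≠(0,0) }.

descent: ρ → (14,0,-12)
descent: ρ → (-12,24,2)  [lands on river]
river: ρ → (2,24,-12)
closes: descent 2, river 2
min |a| on river = 2

2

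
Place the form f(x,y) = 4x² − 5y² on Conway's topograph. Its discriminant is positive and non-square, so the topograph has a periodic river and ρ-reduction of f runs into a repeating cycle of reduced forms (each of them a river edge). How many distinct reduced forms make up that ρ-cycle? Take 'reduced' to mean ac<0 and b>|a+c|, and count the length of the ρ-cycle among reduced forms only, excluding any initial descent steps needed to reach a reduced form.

D = 80, ⌊√D⌋ = 8
descent: ρ → (-5,0,4)
descent: ρ → (4,8,-1)  [lands on river]
river: ρ → (-1,8,4)
ρ-cycle length = 2 (tail of 2 descent steps not counted)

2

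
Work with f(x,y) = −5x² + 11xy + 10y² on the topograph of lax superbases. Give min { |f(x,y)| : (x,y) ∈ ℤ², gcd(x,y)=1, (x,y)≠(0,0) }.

river: ρ → (10,9,-6)
river: ρ → (-6,15,4)
river: ρ → (4,17,-2)
river: ρ → (-2,15,12)
river: ρ → (12,9,-5)
river: ρ → (-5,11,10)
closes: descent 0, river 6
min |a| on river = 2

2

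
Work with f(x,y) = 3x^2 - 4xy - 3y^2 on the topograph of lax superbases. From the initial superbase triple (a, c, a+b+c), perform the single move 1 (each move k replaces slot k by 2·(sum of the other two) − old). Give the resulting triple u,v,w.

start (3,-3,-4) = (f(1,0),f(0,1),f(1,1))
replace slot 1: 2·((-3)+(-4)) − 3 = -17 → (-17,-3,-4)

-17,-3,-4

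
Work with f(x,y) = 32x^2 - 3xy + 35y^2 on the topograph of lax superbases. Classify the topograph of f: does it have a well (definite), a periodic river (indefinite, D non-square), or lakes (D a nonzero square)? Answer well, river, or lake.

D = b²−4ac = (-3)² − 4·32·35 = -4471
D < 0 ⇒ definite ⇒ every region one sign ⇒ single well

well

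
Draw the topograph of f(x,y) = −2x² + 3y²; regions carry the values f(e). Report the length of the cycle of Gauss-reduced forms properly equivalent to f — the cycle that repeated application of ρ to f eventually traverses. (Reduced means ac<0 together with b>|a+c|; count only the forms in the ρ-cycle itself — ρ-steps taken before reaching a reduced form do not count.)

D = 24, ⌊√D⌋ = 4
descent: ρ → (3,0,-2)
descent: ρ → (-2,4,1)  [lands on river]
river: ρ → (1,4,-2)
ρ-cycle length = 2 (tail of 2 descent steps not counted)

2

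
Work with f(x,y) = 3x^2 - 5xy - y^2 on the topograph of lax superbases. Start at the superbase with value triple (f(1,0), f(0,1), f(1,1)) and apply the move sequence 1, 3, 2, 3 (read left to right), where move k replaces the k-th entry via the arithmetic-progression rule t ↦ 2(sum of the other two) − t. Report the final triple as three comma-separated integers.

start (3,-1,-3) = (f(1,0),f(0,1),f(1,1))
replace slot 1: 2·((-1)+(-3)) − 3 = -11 → (-11,-1,-3)
replace slot 3: 2·((-11)+(-1)) − (-3) = -21 → (-11,-1,-21)
replace slot 2: 2·((-11)+(-21)) − (-1) = -63 → (-11,-63,-21)
replace slot 3: 2·((-11)+(-63)) − (-21) = -127 → (-11,-63,-127)

-11,-63,-127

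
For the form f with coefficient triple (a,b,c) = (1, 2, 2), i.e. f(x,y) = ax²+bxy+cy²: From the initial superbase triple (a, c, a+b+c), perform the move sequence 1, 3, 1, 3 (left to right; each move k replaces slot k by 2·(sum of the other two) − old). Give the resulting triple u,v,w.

start (1,2,5) = (f(1,0),f(0,1),f(1,1))
replace slot 1: 2·(2+5) − 1 = 13 → (13,2,5)
replace slot 3: 2·(13+2) − 5 = 25 → (13,2,25)
replace slot 1: 2·(2+25) − 13 = 41 → (41,2,25)
replace slot 3: 2·(41+2) − 25 = 61 → (41,2,61)

41,2,61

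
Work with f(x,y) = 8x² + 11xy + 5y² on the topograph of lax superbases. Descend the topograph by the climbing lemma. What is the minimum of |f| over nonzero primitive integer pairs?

translate: b→-5 (≡11 mod 16), so (8,11,5)→(8,-5,2)
flip: (8,-5,2)→(2,5,8)
translate: b→1 (≡5 mod 4), so (2,5,8)→(2,1,5)
reduced (well bottom): (2,1,5) with a≤c, −a<b≤a
well minimum = a = 2

2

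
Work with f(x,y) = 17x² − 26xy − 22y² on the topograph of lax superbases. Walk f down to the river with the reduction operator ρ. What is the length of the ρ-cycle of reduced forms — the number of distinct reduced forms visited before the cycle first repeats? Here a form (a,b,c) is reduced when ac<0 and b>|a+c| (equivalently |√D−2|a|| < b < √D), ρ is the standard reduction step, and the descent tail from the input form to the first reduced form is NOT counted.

D = 2172, ⌊√D⌋ = 46
descent: ρ → (-22,26,17)  [lands on river]
river: ρ → (17,42,-6)
river: ρ → (-6,42,17)
river: ρ → (17,26,-22)
river: ρ → (-22,18,21)
river: ρ → (21,24,-19)
river: ρ → (-19,14,26)
river: ρ → (26,38,-7)
river: ρ → (-7,46,2)
river: ρ → (2,46,-7)
river: ρ → (-7,38,26)
river: ρ → (26,14,-19)
river: ρ → (-19,24,21)
river: ρ → (21,18,-22)
ρ-cycle length = 14 (tail of 1 descent step not counted)

14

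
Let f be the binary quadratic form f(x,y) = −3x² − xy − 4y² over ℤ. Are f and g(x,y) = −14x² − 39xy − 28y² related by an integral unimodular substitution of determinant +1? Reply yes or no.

D₁ = -47, D₂ = -47
f is negative-definite; reduce −f:
−f: reduced (well bottom): (3,1,4) with a≤c, −a<b≤a
flip sign back: reduced form of f is (-3,-1,-4)
g is negative-definite; reduce −g:
−g: translate: b→11 (≡39 mod 28), so (14,39,28)→(14,11,3)
−g: flip: (14,11,3)→(3,-11,14)
−g: translate: b→1 (≡-11 mod 6), so (3,-11,14)→(3,1,4)
−g: reduced (well bottom): (3,1,4) with a≤c, −a<b≤a
flip sign back: reduced form of g is (-3,-1,-4)
reduced forms (-3, -1, -4) vs (-3, -1, -4) ⇒ equivalent

yes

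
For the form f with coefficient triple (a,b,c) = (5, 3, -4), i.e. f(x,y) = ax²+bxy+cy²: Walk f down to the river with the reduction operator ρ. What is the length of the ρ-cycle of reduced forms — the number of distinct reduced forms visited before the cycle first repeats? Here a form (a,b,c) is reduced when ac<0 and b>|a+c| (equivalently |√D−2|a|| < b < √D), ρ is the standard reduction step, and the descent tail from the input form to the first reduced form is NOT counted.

D = 89, ⌊√D⌋ = 9
river: ρ → (-4,5,4)
river: ρ → (4,3,-5)
river: ρ → (-5,7,2)
river: ρ → (2,9,-1)
river: ρ → (-1,9,2)
river: ρ → (2,7,-5)
river: ρ → (-5,3,4)
river: ρ → (4,5,-4)
river: ρ → (-4,3,5)
river: ρ → (5,7,-2)
river: ρ → (-2,9,1)
river: ρ → (1,9,-2)
river: ρ → (-2,7,5)
river: ρ → (5,3,-4)
ρ-cycle length = 14 (tail of 0 descent steps not counted)

14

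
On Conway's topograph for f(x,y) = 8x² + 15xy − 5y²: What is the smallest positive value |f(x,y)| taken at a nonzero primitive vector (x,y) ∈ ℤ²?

river: ρ → (-5,15,8)
river: ρ → (8,17,-3)
river: ρ → (-3,19,2)
river: ρ → (2,17,-12)
river: ρ → (-12,7,7)
river: ρ → (7,7,-12)
river: ρ → (-12,17,2)
river: ρ → (2,19,-3)
river: ρ → (-3,17,8)
river: ρ → (8,15,-5)
closes: descent 0, river 10
min |a| on river = 2

2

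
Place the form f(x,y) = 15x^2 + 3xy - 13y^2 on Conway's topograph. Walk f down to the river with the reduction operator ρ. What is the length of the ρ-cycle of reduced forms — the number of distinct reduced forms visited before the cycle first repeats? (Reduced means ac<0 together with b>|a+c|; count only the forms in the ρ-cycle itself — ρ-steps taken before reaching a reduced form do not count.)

D = 789, ⌊√D⌋ = 28
river: ρ → (-13,23,5)
river: ρ → (5,27,-3)
river: ρ → (-3,27,5)
river: ρ → (5,23,-13)
river: ρ → (-13,3,15)
river: ρ → (15,27,-1)
river: ρ → (-1,27,15)
river: ρ → (15,3,-13)
ρ-cycle length = 8 (tail of 0 descent steps not counted)

8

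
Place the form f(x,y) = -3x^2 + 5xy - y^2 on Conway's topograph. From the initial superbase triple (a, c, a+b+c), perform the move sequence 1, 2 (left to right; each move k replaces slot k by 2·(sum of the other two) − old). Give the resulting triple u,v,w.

start (-3,-1,1) = (f(1,0),f(0,1),f(1,1))
replace slot 1: 2·((-1)+1) − (-3) = 3 → (3,-1,1)
replace slot 2: 2·(3+1) − (-1) = 9 → (3,9,1)

3,9,1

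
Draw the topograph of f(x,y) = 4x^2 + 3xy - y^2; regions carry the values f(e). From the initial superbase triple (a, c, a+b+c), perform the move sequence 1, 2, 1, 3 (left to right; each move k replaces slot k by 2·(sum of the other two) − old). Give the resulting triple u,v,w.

start (4,-1,6) = (f(1,0),f(0,1),f(1,1))
replace slot 1: 2·((-1)+6) − 4 = 6 → (6,-1,6)
replace slot 2: 2·(6+6) − (-1) = 25 → (6,25,6)
replace slot 1: 2·(25+6) − 6 = 56 → (56,25,6)
replace slot 3: 2·(56+25) − 6 = 156 → (56,25,156)

56,25,156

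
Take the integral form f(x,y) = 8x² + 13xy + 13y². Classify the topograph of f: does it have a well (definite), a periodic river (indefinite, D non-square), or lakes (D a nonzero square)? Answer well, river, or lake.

D = b²−4ac = 13² − 4·8·13 = -247
D < 0 ⇒ definite ⇒ every region one sign ⇒ single well

well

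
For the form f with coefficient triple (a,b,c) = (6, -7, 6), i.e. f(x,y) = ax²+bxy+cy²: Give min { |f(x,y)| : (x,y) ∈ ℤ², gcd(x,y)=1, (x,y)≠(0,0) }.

translate: b→5 (≡-7 mod 12), so (6,-7,6)→(6,5,5)
flip: (6,5,5)→(5,-5,6)
translate: b→5 (≡-5 mod 10), so (5,-5,6)→(5,5,6)
reduced (well bottom): (5,5,6) with a≤c, −a<b≤a
well minimum = a = 5

5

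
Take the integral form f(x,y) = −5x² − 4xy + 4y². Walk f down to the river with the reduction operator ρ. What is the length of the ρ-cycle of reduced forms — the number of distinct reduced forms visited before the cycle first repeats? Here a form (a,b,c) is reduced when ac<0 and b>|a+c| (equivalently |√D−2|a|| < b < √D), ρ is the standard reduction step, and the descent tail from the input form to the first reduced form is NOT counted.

D = 96, ⌊√D⌋ = 9
descent: ρ → (4,4,-5)  [lands on river]
river: ρ → (-5,6,3)
river: ρ → (3,6,-5)
river: ρ → (-5,4,4)
ρ-cycle length = 4 (tail of 1 descent step not counted)

4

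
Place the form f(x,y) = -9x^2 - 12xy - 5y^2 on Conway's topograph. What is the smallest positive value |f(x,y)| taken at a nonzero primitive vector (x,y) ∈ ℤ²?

translate: b→-6 (≡12 mod 18), so (9,12,5)→(9,-6,2)
flip: (9,-6,2)→(2,6,9)
translate: b→2 (≡6 mod 4), so (2,6,9)→(2,2,5)
reduced (well bottom): (2,2,5) with a≤c, −a<b≤a
well minimum |f| = |-2| = 2 (negative-definite)

2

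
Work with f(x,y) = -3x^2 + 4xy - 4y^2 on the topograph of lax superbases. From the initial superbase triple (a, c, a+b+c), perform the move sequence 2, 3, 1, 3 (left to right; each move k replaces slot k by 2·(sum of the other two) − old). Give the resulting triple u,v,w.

start (-3,-4,-3) = (f(1,0),f(0,1),f(1,1))
replace slot 2: 2·((-3)+(-3)) − (-4) = -8 → (-3,-8,-3)
replace slot 3: 2·((-3)+(-8)) − (-3) = -19 → (-3,-8,-19)
replace slot 1: 2·((-8)+(-19)) − (-3) = -51 → (-51,-8,-19)
replace slot 3: 2·((-51)+(-8)) − (-19) = -99 → (-51,-8,-99)

-51,-8,-99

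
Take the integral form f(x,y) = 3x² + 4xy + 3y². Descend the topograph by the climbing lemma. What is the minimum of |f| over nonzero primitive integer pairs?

translate: b→-2 (≡4 mod 6), so (3,4,3)→(3,-2,2)
flip: (3,-2,2)→(2,2,3)
reduced (well bottom): (2,2,3) with a≤c, −a<b≤a
well minimum = a = 2

2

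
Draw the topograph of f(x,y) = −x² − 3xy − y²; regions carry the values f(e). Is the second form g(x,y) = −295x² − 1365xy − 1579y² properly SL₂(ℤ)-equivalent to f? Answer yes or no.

D₁ = 5, D₂ = 5
river cycle of f (length 2): (-1, 1, 1), (1, 1, -1)
river cycle of g (length 2): (-1, 1, 1), (1, 1, -1)
cycles coincide ⇒ equivalent

yes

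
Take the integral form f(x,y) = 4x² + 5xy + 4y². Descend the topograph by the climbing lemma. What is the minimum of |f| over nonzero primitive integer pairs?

translate: b→-3 (≡5 mod 8), so (4,5,4)→(4,-3,3)
flip: (4,-3,3)→(3,3,4)
reduced (well bottom): (3,3,4) with a≤c, −a<b≤a
well minimum = a = 3

3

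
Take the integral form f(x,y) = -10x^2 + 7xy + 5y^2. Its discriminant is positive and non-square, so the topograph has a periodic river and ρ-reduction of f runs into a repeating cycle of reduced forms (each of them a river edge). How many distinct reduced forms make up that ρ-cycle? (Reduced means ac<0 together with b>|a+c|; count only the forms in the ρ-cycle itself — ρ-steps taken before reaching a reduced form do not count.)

D = 249, ⌊√D⌋ = 15
river: ρ → (5,13,-4)
river: ρ → (-4,11,8)
river: ρ → (8,5,-7)
river: ρ → (-7,9,6)
river: ρ → (6,15,-1)
river: ρ → (-1,15,6)
river: ρ → (6,9,-7)
river: ρ → (-7,5,8)
river: ρ → (8,11,-4)
river: ρ → (-4,13,5)
river: ρ → (5,7,-10)
river: ρ → (-10,13,2)
river: ρ → (2,15,-3)
river: ρ → (-3,15,2)
river: ρ → (2,13,-10)
river: ρ → (-10,7,5)
ρ-cycle length = 16 (tail of 0 descent steps not counted)

16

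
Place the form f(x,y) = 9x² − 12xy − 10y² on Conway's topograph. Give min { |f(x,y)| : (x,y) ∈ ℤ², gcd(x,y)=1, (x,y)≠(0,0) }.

descent: ρ → (-10,12,9)  [lands on river]
river: ρ → (9,6,-13)
river: ρ → (-13,20,2)
river: ρ → (2,20,-13)
river: ρ → (-13,6,9)
river: ρ → (9,12,-10)
river: ρ → (-10,8,11)
river: ρ → (11,14,-7)
river: ρ → (-7,14,11)
river: ρ → (11,8,-10)
closes: descent 1, river 10
min |a| on river = 2

2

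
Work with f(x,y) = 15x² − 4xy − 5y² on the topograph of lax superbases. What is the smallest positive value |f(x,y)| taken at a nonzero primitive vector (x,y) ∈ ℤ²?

descent: ρ → (-5,14,6)  [lands on river]
river: ρ → (6,10,-9)
river: ρ → (-9,8,7)
river: ρ → (7,6,-10)
river: ρ → (-10,14,3)
river: ρ → (3,16,-5)
closes: descent 1, river 6
min |a| on river = 3

3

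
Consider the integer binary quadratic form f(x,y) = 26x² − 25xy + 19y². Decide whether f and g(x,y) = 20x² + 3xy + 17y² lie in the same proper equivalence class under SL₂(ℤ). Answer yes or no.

D₁ = -1351, D₂ = -1351
f: flip: (26,-25,19)→(19,25,26)
f: translate: b→-13 (≡25 mod 38), so (19,25,26)→(19,-13,20)
f: reduced (well bottom): (19,-13,20) with a≤c, −a<b≤a
g: flip: (20,3,17)→(17,-3,20)
g: reduced (well bottom): (17,-3,20) with a≤c, −a<b≤a
reduced forms (19, -13, 20) vs (17, -3, 20) ⇒ inequivalent

no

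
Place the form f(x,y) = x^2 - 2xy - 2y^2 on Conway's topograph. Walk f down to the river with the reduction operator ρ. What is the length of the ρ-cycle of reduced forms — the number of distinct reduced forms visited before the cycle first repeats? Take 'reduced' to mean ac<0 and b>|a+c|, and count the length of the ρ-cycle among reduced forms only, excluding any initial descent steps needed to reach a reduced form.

D = 12, ⌊√D⌋ = 3
descent: ρ → (-2,2,1)  [lands on river]
river: ρ → (1,2,-2)
ρ-cycle length = 2 (tail of 1 descent step not counted)

2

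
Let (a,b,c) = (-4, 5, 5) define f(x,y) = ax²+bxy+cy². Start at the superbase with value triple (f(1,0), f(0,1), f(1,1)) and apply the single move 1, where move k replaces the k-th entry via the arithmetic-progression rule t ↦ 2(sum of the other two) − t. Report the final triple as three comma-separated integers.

start (-4,5,6) = (f(1,0),f(0,1),f(1,1))
replace slot 1: 2·(5+6) − (-4) = 26 → (26,5,6)

26,5,6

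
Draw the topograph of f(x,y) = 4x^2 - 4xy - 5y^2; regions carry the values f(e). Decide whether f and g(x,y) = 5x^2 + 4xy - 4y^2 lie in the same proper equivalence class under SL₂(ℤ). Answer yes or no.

D₁ = 96, D₂ = 96
river cycle of f (length 4): (-5, 4, 4), (4, 4, -5), (-5, 6, 3), (3, 6, -5)
river cycle of g (length 4): (-4, 4, 5), (5, 6, -3), (-3, 6, 5), (5, 4, -4)
cycles differ ⇒ inequivalent

no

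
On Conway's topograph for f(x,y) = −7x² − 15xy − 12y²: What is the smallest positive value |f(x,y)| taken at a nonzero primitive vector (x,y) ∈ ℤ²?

translate: b→1 (≡15 mod 14), so (7,15,12)→(7,1,4)
flip: (7,1,4)→(4,-1,7)
reduced (well bottom): (4,-1,7) with a≤c, −a<b≤a
well minimum |f| = |-4| = 4 (negative-definite)

4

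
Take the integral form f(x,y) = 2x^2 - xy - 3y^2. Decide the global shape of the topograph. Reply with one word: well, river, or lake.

D = b²−4ac = (-1)² − 4·2·(-3) = 25
D = 5² is a perfect square ⇒ form factors over ℤ ⇒ lakes

lake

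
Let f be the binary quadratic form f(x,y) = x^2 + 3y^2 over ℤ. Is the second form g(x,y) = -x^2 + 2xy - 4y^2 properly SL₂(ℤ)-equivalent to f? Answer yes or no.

D₁ = -12, D₂ = -12
f: reduced (well bottom): (1,0,3) with a≤c, −a<b≤a
g is negative-definite; reduce −g:
−g: translate: b→0 (≡-2 mod 2), so (1,-2,4)→(1,0,3)
−g: reduced (well bottom): (1,0,3) with a≤c, −a<b≤a
flip sign back: reduced form of g is (-1,0,-3)
reduced forms (1, 0, 3) vs (-1, 0, -3) ⇒ inequivalent

no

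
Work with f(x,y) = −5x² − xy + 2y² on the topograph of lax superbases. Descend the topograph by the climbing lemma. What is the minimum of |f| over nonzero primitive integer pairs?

descent: ρ → (2,5,-2)  [lands on river]
river: ρ → (-2,3,4)
river: ρ → (4,5,-1)
river: ρ → (-1,5,4)
river: ρ → (4,3,-2)
river: ρ → (-2,5,2)
river: ρ → (2,3,-4)
river: ρ → (-4,5,1)
river: ρ → (1,5,-4)
river: ρ → (-4,3,2)
closes: descent 1, river 10
min |a| on river = 1

1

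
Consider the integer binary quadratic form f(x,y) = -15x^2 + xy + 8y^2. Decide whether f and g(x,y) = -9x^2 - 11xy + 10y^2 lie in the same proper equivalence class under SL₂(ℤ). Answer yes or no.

D₁ = 481, D₂ = 481
river cycle of f (length 26): (8, 15, -8), (-8, 17, 6), (6, 19, -5), (-5, 21, 2), (2, 19, -15), (-15, 11, 6), (6, 13, -13), (-13, 13, 6), (6, 11, -15), (-15, 19, 2), … (16 more)
river cycle of g (length 30): (10, 11, -9), (-9, 7, 12), (12, 17, -4), (-4, 15, 16), (16, 17, -3), (-3, 19, 10), (10, 21, -1), (-1, 21, 10), (10, 19, -3), (-3, 17, 16), … (20 more)
cycles differ ⇒ inequivalent

no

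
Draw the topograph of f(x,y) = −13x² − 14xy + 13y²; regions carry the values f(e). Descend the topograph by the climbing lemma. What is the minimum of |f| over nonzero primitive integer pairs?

descent: ρ → (13,14,-13)  [lands on river]
river: ρ → (-13,12,14)
river: ρ → (14,16,-11)
river: ρ → (-11,28,2)
river: ρ → (2,28,-11)
river: ρ → (-11,16,14)
river: ρ → (14,12,-13)
river: ρ → (-13,14,13)
river: ρ → (13,12,-14)
river: ρ → (-14,16,11)
river: ρ → (11,28,-2)
river: ρ → (-2,28,11)
river: ρ → (11,16,-14)
river: ρ → (-14,12,13)
closes: descent 1, river 14
min |a| on river = 2

2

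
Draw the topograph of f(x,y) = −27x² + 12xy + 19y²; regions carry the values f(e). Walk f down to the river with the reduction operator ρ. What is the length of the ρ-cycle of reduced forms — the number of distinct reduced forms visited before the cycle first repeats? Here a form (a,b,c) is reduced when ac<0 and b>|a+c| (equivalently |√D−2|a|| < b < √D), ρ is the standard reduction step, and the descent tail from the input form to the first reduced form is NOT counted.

D = 2196, ⌊√D⌋ = 46
river: ρ → (19,26,-20)
river: ρ → (-20,14,25)
river: ρ → (25,36,-9)
river: ρ → (-9,36,25)
river: ρ → (25,14,-20)
river: ρ → (-20,26,19)
river: ρ → (19,12,-27)
river: ρ → (-27,42,4)
river: ρ → (4,46,-5)
river: ρ → (-5,44,13)
river: ρ → (13,34,-20)
river: ρ → (-20,46,1)
river: ρ → (1,46,-20)
river: ρ → (-20,34,13)
river: ρ → (13,44,-5)
river: ρ → (-5,46,4)
river: ρ → (4,42,-27)
river: ρ → (-27,12,19)
ρ-cycle length = 18 (tail of 0 descent steps not counted)

18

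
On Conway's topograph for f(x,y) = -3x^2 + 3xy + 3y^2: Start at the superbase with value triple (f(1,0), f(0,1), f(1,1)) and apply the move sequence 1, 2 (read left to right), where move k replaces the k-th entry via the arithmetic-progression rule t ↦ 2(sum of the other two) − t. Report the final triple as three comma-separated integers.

start (-3,3,3) = (f(1,0),f(0,1),f(1,1))
replace slot 1: 2·(3+3) − (-3) = 15 → (15,3,3)
replace slot 2: 2·(15+3) − 3 = 33 → (15,33,3)

15,33,3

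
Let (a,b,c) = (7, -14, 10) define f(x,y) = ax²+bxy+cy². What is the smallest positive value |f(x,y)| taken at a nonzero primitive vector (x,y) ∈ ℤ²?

translate: b→0 (≡-14 mod 14), so (7,-14,10)→(7,0,3)
flip: (7,0,3)→(3,0,7)
reduced (well bottom): (3,0,7) with a≤c, −a<b≤a
well minimum = a = 3

3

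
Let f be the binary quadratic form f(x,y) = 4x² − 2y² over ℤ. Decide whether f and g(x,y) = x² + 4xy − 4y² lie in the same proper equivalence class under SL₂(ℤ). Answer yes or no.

D₁ = 32, D₂ = 32
river cycle of f (length 2): (-2, 4, 2), (2, 4, -2)
river cycle of g (length 2): (-4, 4, 1), (1, 4, -4)
cycles differ ⇒ inequivalent

no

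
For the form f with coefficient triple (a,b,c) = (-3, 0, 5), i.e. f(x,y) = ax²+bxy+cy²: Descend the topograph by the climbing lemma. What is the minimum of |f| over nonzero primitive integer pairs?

descent: ρ → (5,0,-3)
descent: ρ → (-3,6,2)  [lands on river]
river: ρ → (2,6,-3)
closes: descent 2, river 2
min |a| on river = 2

2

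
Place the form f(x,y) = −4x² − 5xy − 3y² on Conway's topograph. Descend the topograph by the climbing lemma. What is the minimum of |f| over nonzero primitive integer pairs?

translate: b→-3 (≡5 mod 8), so (4,5,3)→(4,-3,2)
flip: (4,-3,2)→(2,3,4)
translate: b→-1 (≡3 mod 4), so (2,3,4)→(2,-1,3)
reduced (well bottom): (2,-1,3) with a≤c, −a<b≤a
well minimum |f| = |-2| = 2 (negative-definite)

2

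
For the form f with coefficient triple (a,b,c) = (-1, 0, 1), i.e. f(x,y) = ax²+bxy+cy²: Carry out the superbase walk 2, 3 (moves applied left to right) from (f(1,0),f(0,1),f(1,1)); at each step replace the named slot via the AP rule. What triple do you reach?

start (-1,1,0) = (f(1,0),f(0,1),f(1,1))
replace slot 2: 2·((-1)+0) − 1 = -3 → (-1,-3,0)
replace slot 3: 2·((-1)+(-3)) − 0 = -8 → (-1,-3,-8)

-1,-3,-8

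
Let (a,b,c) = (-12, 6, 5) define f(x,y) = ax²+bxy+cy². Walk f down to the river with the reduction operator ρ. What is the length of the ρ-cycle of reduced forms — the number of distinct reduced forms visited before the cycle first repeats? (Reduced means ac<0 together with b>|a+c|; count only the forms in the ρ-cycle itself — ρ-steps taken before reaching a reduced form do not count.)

D = 276, ⌊√D⌋ = 16
descent: ρ → (5,14,-4)  [lands on river]
river: ρ → (-4,10,11)
river: ρ → (11,12,-3)
river: ρ → (-3,12,11)
river: ρ → (11,10,-4)
river: ρ → (-4,14,5)
river: ρ → (5,16,-1)
river: ρ → (-1,16,5)
ρ-cycle length = 8 (tail of 1 descent step not counted)

8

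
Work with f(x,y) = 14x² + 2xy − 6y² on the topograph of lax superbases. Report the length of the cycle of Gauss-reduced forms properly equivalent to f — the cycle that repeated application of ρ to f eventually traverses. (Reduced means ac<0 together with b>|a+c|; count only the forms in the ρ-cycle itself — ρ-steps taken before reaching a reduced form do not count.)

D = 340, ⌊√D⌋ = 18
descent: ρ → (-6,10,10)  [lands on river]
river: ρ → (10,10,-6)
river: ρ → (-6,14,6)
river: ρ → (6,10,-10)
river: ρ → (-10,10,6)
river: ρ → (6,14,-6)
ρ-cycle length = 6 (tail of 1 descent step not counted)

6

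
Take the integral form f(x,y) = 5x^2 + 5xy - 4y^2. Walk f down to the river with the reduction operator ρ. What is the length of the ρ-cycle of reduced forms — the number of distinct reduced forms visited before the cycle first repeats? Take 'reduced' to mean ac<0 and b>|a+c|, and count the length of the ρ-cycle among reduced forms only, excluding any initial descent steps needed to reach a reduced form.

D = 105, ⌊√D⌋ = 10
river: ρ → (-4,3,6)
river: ρ → (6,9,-1)
river: ρ → (-1,9,6)
river: ρ → (6,3,-4)
river: ρ → (-4,5,5)
river: ρ → (5,5,-4)
ρ-cycle length = 6 (tail of 0 descent steps not counted)

6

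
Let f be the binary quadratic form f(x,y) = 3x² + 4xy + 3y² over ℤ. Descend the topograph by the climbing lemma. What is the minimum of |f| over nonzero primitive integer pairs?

translate: b→-2 (≡4 mod 6), so (3,4,3)→(3,-2,2)
flip: (3,-2,2)→(2,2,3)
reduced (well bottom): (2,2,3) with a≤c, −a<b≤a
well minimum = a = 2

2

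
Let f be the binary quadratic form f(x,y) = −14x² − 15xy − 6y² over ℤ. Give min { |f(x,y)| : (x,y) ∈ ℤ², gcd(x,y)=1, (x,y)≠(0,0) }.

translate: b→-13 (≡15 mod 28), so (14,15,6)→(14,-13,5)
flip: (14,-13,5)→(5,13,14)
translate: b→3 (≡13 mod 10), so (5,13,14)→(5,3,6)
reduced (well bottom): (5,3,6) with a≤c, −a<b≤a
well minimum |f| = |-5| = 5 (negative-definite)

5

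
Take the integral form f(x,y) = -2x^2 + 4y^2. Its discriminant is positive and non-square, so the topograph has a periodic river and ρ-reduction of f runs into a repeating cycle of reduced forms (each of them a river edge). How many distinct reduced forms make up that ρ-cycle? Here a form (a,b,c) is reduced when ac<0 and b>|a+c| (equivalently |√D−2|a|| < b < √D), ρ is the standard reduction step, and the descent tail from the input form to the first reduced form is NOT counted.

D = 32, ⌊√D⌋ = 5
descent: ρ → (4,0,-2)
descent: ρ → (-2,4,2)  [lands on river]
river: ρ → (2,4,-2)
ρ-cycle length = 2 (tail of 2 descent steps not counted)

2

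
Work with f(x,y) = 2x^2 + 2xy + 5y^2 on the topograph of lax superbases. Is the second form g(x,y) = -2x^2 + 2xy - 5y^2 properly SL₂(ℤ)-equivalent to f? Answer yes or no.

D₁ = -36, D₂ = -36
f: reduced (well bottom): (2,2,5) with a≤c, −a<b≤a
g is negative-definite; reduce −g:
−g: translate: b→2 (≡-2 mod 4), so (2,-2,5)→(2,2,5)
−g: reduced (well bottom): (2,2,5) with a≤c, −a<b≤a
flip sign back: reduced form of g is (-2,-2,-5)
reduced forms (2, 2, 5) vs (-2, -2, -5) ⇒ inequivalent

no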